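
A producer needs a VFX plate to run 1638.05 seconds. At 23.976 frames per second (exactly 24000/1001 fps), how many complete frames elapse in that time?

Frames = 1638.05 × 24000/1001 = 39313200/1001 ≈ 39273.9261.
Complete frames: 39273.

39273 frames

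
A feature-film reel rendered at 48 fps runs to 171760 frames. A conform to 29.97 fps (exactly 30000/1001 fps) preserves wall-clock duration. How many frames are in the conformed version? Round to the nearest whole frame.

Frames at target rate = 171760 × (30000/1001) / (48) = 107350000/1001 ≈ 107242.757.
Nearest whole frame: 107243.

107243 frames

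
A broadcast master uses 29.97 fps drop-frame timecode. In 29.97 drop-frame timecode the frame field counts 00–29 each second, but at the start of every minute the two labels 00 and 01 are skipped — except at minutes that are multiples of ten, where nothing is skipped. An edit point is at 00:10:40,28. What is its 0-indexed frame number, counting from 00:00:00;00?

19210

Complete 10-minute blocks: 1, each 17982 frames → 17982.
Remaining 0 whole minutes in the current block: 0 frames.
Within the current minute: 40 × 30 + 28 = 1228. Total = 17982 + 0 + 1228 = 19210.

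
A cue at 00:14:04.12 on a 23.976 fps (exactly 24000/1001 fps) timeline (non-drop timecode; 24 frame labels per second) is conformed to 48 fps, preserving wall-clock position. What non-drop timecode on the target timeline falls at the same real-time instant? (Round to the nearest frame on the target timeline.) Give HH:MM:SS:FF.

00:14:05:17

Source frame index: (0×3600 + 14×60 + 4) × 24 + 12 = 20268.
Real time: 20268 / (24000/1001) = 1690689/2000 s.
Target frame: (1690689/2000) × (48) = 5072067/125 ≈ 40576.536 → 40577.
At 48 labels/s: frame 40577 → 00:14:05:17.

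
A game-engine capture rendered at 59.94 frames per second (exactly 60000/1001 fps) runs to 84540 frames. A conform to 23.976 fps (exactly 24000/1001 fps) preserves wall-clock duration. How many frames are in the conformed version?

Target frames = source frames × (target rate / source rate) = 84540 × (24000/1001)/(60000/1001) = 84540 × 2/5 = 33816.

33816 frames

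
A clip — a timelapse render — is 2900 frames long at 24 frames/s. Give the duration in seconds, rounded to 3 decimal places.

Running time = 2900 × 1/24 = 725/6 s ≈ 120.833 s.

120.833 seconds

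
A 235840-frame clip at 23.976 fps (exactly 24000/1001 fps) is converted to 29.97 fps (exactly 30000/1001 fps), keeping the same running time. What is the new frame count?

294800 frames

Target frames = source frames × (target rate / source rate) = 235840 × (30000/1001)/(24000/1001) = 235840 × 5/4 = 294800.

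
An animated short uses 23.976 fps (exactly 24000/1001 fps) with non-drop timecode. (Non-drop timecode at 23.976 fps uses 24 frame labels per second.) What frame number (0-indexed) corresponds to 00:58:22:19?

Total seconds to the label: (0 × 3600 + 58 × 60 + 22) = 3502.
Frame index = 3502 × 24 + 19 = 84067.

84067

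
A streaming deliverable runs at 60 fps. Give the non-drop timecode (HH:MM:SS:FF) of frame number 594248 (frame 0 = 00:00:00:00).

02:45:04:08

594248 ÷ 60 = 9904 full seconds, remainder 8 frames.
9904 s = 2 h 45 min 4 s.
Timecode: 02:45:04:08.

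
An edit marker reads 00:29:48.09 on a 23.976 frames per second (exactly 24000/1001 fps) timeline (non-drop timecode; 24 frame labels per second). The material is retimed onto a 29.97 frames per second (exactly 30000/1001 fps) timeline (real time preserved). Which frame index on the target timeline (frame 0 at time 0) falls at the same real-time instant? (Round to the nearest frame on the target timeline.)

Source frame index: (0×3600 + 29×60 + 48) × 24 + 9 = 42921.
Real time: 42921 / (24000/1001) = 14321307/8000 s.
Target frame: (14321307/8000) × (30000/1001) = 214605/4 ≈ 53651.250 → 53651.

frame 53651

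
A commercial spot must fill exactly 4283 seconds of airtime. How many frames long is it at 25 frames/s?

Frames = 4283 × 25 = 107075.

107075 frames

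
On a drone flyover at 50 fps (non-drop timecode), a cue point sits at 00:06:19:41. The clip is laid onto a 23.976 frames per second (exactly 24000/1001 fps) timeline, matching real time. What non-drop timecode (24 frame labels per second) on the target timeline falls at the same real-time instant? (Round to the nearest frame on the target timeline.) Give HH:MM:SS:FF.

00:06:19:11

Source frame index: (0×3600 + 6×60 + 19) × 50 + 41 = 18991.
Real time: 18991 / (50) = 18991/50 s.
Target frame: (18991/50) × (24000/1001) = 1302240/143 ≈ 9106.573 → 9107.
At 24 labels/s: frame 9107 → 00:06:19:11.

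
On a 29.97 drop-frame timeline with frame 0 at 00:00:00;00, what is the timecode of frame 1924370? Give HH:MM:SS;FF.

Each 10-minute DF block holds 10 × 60 × 30 − 9 × 2 = 17982 frames. 1924370 ÷ 17982 → 107 full blocks, remainder 296.
Within the partial block the first minute is 1800 frames and each further minute 1798, so 0 further minute boundaries passed. Total skipped labels = 18 × 107 + 2 × 0 = 1926.
Non-drop label index = 1924370 + 1926 = 1926296; at 30 labels/s that is 17:50:09:26, i.e. DF 17:50:09;26.

17:50:09;26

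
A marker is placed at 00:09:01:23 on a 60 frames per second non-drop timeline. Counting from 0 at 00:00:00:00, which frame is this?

32483

Total seconds to the label: (0 × 3600 + 9 × 60 + 1) = 541.
Frame index = 541 × 60 + 23 = 32483.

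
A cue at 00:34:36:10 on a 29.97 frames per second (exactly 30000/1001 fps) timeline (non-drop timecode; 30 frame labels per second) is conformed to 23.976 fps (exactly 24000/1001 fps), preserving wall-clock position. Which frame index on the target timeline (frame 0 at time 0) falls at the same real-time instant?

frame 49832

Source frame index: (0×3600 + 34×60 + 36) × 30 + 10 = 62290.
Real time: 62290 / (30000/1001) = 6235229/3000 s.
Target frame: (6235229/3000) × (24000/1001) = 49832.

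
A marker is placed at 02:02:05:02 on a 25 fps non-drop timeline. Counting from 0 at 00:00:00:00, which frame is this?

Total seconds to the label: (2 × 3600 + 2 × 60 + 5) = 7325.
Frame index = 7325 × 25 + 2 = 183127.

frame 183127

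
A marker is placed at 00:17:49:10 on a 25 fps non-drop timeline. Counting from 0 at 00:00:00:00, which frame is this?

frame 26735

Total seconds to the label: (0 × 3600 + 17 × 60 + 49) = 1069.
Frame index = 1069 × 25 + 10 = 26735.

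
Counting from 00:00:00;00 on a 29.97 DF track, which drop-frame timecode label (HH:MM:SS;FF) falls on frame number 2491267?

23:05:25;11

Ten DF minutes hold 17982 frames, so frame 2491267 lies in block 138 (frames 2481516–2499497) with 9751 frames into that block.
The block's first minute is 1800 frames and the rest 1798 each; 9751 frames reaches minute 5, so 138 × 18 + 5 × 2 = 2494 labels have been skipped so far.
Adding those back, label number 2491267 + 2494 = 2493761 at 30 labels/s is 83125 s + 11 f = 23 h 5 min 25 s frame 11, i.e. 23:05:25;11.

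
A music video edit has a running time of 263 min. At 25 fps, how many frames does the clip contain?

394500 frames

263 min = 15780 s.
Frames = 15780 × 25 = 394500.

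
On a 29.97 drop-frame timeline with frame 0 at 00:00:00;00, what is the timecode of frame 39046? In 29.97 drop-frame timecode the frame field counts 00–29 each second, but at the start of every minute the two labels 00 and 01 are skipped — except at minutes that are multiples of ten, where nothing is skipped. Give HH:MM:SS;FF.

00:21:42;24

Each 10-minute DF block holds 10 × 60 × 30 − 9 × 2 = 17982 frames. 39046 ÷ 17982 → 2 full blocks, remainder 3082.
Within the partial block the first minute is 1800 frames and each further minute 1798, so 1 further minute boundary passed. Total skipped labels = 18 × 2 + 2 × 1 = 38.
Non-drop label index = 39046 + 38 = 39084; at 30 labels/s that is 00:21:42:24, i.e. DF 00:21:42;24.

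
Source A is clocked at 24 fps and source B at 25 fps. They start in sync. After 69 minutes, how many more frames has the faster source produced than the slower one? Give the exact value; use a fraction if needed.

69 min = 4140 s.
A emits 24 × 4140 = 99360 frames; B emits 25 × 4140 = 103500.
Difference = 4140 frames; B is ahead of A.

4140 frames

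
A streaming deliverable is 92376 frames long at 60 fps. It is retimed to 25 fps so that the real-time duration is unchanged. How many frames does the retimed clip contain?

Target frames = source frames × (target rate / source rate) = 92376 × (25)/(60) = 92376 × 5/12 = 38490.

38490 frames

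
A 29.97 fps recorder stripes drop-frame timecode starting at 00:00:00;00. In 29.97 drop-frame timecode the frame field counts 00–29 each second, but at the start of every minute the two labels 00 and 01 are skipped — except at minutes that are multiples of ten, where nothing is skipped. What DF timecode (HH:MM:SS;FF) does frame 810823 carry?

07:30:54;13

Each 10-minute DF block holds 10 × 60 × 30 − 9 × 2 = 17982 frames. 810823 ÷ 17982 → 45 full blocks, remainder 1633.
Within the partial block the first minute is 1800 frames and each further minute 1798, so 0 further minute boundaries passed. Total skipped labels = 18 × 45 + 2 × 0 = 810.
Non-drop label index = 810823 + 810 = 811633; at 30 labels/s that is 07:30:54:13, i.e. DF 07:30:54;13.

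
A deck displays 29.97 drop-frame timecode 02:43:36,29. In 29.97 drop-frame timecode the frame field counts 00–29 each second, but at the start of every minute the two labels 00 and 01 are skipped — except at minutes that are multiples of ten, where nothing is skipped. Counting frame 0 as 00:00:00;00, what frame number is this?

As if non-drop at 30 labels/s: (2 × 3600 + 43 × 60 + 36) × 30 + 29 = 294509.
Minute boundaries passed: 163; those not divisible by 10: 163 − 16 = 147; dropped labels = 2 × 147 = 294.
Actual frame index = 294509 − 294 = 294215.

294215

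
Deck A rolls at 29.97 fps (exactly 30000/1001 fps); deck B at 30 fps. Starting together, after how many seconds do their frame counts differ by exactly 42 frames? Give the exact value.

The gap grows by |30 − 30000/1001| = 30/1001 frames per second.
Time for a 42-frame gap: 42 ÷ (30/1001) = 1401.4 s.

1401.4 seconds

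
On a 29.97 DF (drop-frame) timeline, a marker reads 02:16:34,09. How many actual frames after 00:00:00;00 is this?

As if non-drop at 30 labels/s: (2 × 3600 + 16 × 60 + 34) × 30 + 9 = 245829.
Minute boundaries passed: 136; those not divisible by 10: 136 − 13 = 123; dropped labels = 2 × 123 = 246.
Actual frame index = 245829 − 246 = 245583.

245583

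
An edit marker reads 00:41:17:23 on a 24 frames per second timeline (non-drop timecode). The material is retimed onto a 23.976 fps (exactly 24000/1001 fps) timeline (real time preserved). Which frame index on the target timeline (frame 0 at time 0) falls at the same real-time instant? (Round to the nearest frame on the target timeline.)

frame 59412

Source frame index: (0×3600 + 41×60 + 17) × 24 + 23 = 59471.
Real time: 59471 / (24) = 59471/24 s.
Target frame: (59471/24) × (24000/1001) = 59471000/1001 ≈ 59411.588 → 59412.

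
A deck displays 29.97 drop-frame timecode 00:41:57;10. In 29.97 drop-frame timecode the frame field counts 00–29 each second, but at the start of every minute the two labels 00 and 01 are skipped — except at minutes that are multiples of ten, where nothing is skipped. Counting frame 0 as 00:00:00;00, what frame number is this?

75446

Complete 10-minute blocks: 4, each 17982 frames → 71928.
Remaining 1 whole minute in the current block: 1800 + 0 × 1798 = 1800 frames.
Within the current minute: 57 × 30 + 10 − 2 = 1718 (labels ;00/;01 skipped at this minute). Total = 71928 + 1800 + 1718 = 75446.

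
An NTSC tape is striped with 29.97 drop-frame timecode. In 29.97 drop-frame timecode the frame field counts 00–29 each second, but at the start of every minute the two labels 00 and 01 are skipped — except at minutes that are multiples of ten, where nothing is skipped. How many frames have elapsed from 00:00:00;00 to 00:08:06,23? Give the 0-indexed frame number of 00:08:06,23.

Complete 10-minute blocks: 0, each 17982 frames → 0.
Remaining 8 whole minutes in the current block: 1800 + 7 × 1798 = 14386 frames.
Within the current minute: 6 × 30 + 23 − 2 = 201 (labels ;00/;01 skipped at this minute). Total = 0 + 14386 + 201 = 14587.

14587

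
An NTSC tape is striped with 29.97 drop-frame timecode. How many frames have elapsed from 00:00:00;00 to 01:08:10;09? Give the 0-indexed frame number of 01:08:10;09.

As if non-drop at 30 labels/s: (1 × 3600 + 8 × 60 + 10) × 30 + 9 = 122709.
Minute boundaries passed: 68; those not divisible by 10: 68 − 6 = 62; dropped labels = 2 × 62 = 124.
Actual frame index = 122709 − 124 = 122585.

122585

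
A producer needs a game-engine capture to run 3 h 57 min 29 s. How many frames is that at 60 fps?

854940 frames

3 h 57 min 29 s = 14249 s.
Frames = 14249 × 60 = 854940.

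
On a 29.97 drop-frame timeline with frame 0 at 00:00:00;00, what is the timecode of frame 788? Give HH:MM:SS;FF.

Ten DF minutes hold 17982 frames, so frame 788 lies in block 0 (frames 0–17981) with 788 frames into that block.
The block's first minute is 1800 frames and the rest 1798 each; 788 frames reaches minute 0, so 0 × 18 + 0 × 2 = 0 labels have been skipped so far.
Adding those back, label number 788 + 0 = 788 at 30 labels/s is 26 s + 8 f = 0 h 0 min 26 s frame 8, i.e. 00:00:26;08.

00:00:26;08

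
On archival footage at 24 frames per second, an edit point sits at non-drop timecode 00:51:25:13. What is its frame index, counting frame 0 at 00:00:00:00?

74053

Total seconds to the label: (0 × 3600 + 51 × 60 + 25) = 3085.
Frame index = 3085 × 24 + 13 = 74053.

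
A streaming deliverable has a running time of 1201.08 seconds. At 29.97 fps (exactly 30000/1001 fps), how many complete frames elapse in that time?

Frames = 1201.08 × 30000/1001 = 36032400/1001 ≈ 35996.4036.
Complete frames: 35996.

35996 frames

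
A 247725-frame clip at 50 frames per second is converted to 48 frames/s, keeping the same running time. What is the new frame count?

237816 frames

Target frames = source frames × (target rate / source rate) = 247725 × (48)/(50) = 247725 × 24/25 = 237816.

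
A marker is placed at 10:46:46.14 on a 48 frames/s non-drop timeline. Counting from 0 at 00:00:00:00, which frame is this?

1862702

Total seconds to the label: (10 × 3600 + 46 × 60 + 46) = 38806.
Frame index = 38806 × 48 + 14 = 1862702.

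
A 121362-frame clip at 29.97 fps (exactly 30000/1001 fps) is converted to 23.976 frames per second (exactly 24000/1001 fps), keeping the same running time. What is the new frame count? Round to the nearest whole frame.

97090 frames

Frames at target rate = 121362 × (24000/1001) / (30000/1001) = 485448/5 ≈ 97089.600.
Nearest whole frame: 97090.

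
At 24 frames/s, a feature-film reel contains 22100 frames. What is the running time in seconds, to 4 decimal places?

Running time = 22100 × 1/24 = 5525/6 s ≈ 920.8333 s.

920.8333 seconds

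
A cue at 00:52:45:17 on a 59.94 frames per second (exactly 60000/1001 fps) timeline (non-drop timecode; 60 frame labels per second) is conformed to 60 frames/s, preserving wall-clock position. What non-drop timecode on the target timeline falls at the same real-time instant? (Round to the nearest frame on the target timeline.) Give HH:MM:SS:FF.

00:52:48:27

Source frame index: (0×3600 + 52×60 + 45) × 60 + 17 = 189917.
Real time: 189917 / (60000/1001) = 190106917/60000 s.
Target frame: (190106917/60000) × (60) = 190106917/1000 ≈ 190106.917 → 190107.
At 60 labels/s: frame 190107 → 00:52:48:27.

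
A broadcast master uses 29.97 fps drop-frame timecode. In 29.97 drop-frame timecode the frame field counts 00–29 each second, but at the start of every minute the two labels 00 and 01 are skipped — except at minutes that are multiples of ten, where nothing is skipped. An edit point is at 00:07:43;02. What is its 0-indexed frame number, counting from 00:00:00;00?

13878

As if non-drop at 30 labels/s: (0 × 3600 + 7 × 60 + 43) × 30 + 2 = 13892.
Minute boundaries passed: 7; those not divisible by 10: 7 − 0 = 7; dropped labels = 2 × 7 = 14.
Actual frame index = 13892 − 14 = 13878.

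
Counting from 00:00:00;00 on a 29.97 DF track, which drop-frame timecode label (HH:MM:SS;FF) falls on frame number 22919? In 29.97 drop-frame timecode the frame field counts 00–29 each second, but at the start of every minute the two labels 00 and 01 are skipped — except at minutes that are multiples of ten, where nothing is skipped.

00:12:44;21

Each 10-minute DF block holds 10 × 60 × 30 − 9 × 2 = 17982 frames. 22919 ÷ 17982 → 1 full block, remainder 4937.
Within the partial block the first minute is 1800 frames and each further minute 1798, so 2 further minute boundaries passed. Total skipped labels = 18 × 1 + 2 × 2 = 22.
Non-drop label index = 22919 + 22 = 22941; at 30 labels/s that is 00:12:44:21, i.e. DF 00:12:44;21.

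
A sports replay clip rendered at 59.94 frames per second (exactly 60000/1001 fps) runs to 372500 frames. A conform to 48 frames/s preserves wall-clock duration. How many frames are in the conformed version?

Target frames = source frames × (target rate / source rate) = 372500 × (48)/(60000/1001) = 372500 × 1001/1250 = 298298.

298298 frames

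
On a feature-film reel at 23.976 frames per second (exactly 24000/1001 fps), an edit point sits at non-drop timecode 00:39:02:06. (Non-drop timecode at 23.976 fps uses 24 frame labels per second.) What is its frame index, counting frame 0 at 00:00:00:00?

Total seconds to the label: (0 × 3600 + 39 × 60 + 2) = 2342.
Frame index = 2342 × 24 + 6 = 56214.

frame 56214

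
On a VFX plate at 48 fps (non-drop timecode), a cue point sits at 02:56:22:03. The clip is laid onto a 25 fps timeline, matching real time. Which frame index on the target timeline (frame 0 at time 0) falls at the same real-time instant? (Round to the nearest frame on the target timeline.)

frame 264552

Source frame index: (2×3600 + 56×60 + 22) × 48 + 3 = 507939.
Real time: 507939 / (48) = 169313/16 s.
Target frame: (169313/16) × (25) = 4232825/16 ≈ 264551.562 → 264552.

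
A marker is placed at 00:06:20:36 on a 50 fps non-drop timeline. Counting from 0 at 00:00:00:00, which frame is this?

Total seconds to the label: (0 × 3600 + 6 × 60 + 20) = 380.
Frame index = 380 × 50 + 36 = 19036.

frame 19036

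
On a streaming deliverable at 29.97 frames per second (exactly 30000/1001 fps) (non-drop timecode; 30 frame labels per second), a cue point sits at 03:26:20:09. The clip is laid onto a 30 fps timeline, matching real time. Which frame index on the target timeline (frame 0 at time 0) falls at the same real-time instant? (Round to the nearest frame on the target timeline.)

frame 371780

Source frame index: (3×3600 + 26×60 + 20) × 30 + 9 = 371409.
Real time: 371409 / (30000/1001) = 123926803/10000 s.
Target frame: (123926803/10000) × (30) = 371780409/1000 ≈ 371780.409 → 371780.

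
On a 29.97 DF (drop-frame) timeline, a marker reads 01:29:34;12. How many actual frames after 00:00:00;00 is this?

Complete 10-minute blocks: 8, each 17982 frames → 143856.
Remaining 9 whole minutes in the current block: 1800 + 8 × 1798 = 16184 frames.
Within the current minute: 34 × 30 + 12 − 2 = 1030 (labels ;00/;01 skipped at this minute). Total = 143856 + 16184 + 1030 = 161070.

161070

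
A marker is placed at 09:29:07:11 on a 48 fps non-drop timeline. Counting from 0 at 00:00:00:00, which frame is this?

Total seconds to the label: (9 × 3600 + 29 × 60 + 7) = 34147.
Frame index = 34147 × 48 + 11 = 1639067.

1639067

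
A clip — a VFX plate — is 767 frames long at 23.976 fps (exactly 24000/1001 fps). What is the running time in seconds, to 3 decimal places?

31.990 seconds

Running time = 767 × 1001/24000 = 767767/24000 s ≈ 31.990 s.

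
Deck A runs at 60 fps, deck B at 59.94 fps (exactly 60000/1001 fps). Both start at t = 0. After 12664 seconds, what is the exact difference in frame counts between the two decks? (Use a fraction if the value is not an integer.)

759840/1001 frames

A emits 60 × 12664 = 759840 frames; B emits 60000/1001 × 12664 = 759840000/1001.
Difference = 759840/1001 frames (≈ 759.0809); B is behind A.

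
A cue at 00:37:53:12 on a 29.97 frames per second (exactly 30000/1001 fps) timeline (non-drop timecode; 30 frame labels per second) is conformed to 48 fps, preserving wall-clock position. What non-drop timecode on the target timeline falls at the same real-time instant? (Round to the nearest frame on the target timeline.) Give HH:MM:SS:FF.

Source frame index: (0×3600 + 37×60 + 53) × 30 + 12 = 68202.
Real time: 68202 / (30000/1001) = 11378367/5000 s.
Target frame: (11378367/5000) × (48) = 68270202/625 ≈ 109232.323 → 109232.
At 48 labels/s: frame 109232 → 00:37:55:32.

00:37:55:32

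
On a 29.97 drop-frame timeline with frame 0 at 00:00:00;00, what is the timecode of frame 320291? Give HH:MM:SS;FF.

Each 10-minute DF block holds 10 × 60 × 30 − 9 × 2 = 17982 frames. 320291 ÷ 17982 → 17 full blocks, remainder 14597.
Within the partial block the first minute is 1800 frames and each further minute 1798, so 8 further minute boundaries passed. Total skipped labels = 18 × 17 + 2 × 8 = 322.
Non-drop label index = 320291 + 322 = 320613; at 30 labels/s that is 02:58:07:03, i.e. DF 02:58:07;03.

02:58:07;03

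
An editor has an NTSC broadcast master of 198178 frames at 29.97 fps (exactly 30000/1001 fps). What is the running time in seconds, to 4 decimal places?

6612.5393 seconds

Running time = 198178 × 1001/30000 = 99188089/15000 s ≈ 6612.5393 s.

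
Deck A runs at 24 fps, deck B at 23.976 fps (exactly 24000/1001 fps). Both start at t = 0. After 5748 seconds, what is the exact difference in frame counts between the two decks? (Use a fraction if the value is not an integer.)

137952/1001 frames

A emits 24 × 5748 = 137952 frames; B emits 24000/1001 × 5748 = 137952000/1001.
Difference = 137952/1001 frames (≈ 137.8142); B is behind A.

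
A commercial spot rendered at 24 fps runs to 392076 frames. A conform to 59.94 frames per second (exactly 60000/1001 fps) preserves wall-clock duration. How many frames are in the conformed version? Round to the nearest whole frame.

Frames at target rate = 392076 × (60000/1001) / (24) = 980190000/1001 ≈ 979210.789.
Nearest whole frame: 979211.

979211 frames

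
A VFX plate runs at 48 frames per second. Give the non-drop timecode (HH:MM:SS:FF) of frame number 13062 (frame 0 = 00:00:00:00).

00:04:32:06

13062 ÷ 48 = 272 full seconds, remainder 6 frames.
272 s = 0 h 4 min 32 s.
Timecode: 00:04:32:06.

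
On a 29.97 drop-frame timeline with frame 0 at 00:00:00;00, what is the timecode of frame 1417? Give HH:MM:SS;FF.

00:00:47;07

Each 10-minute DF block holds 10 × 60 × 30 − 9 × 2 = 17982 frames. 1417 ÷ 17982 → 0 full blocks, remainder 1417.
Within the partial block the first minute is 1800 frames and each further minute 1798, so 0 further minute boundaries passed. Total skipped labels = 18 × 0 + 2 × 0 = 0.
Non-drop label index = 1417 + 0 = 1417; at 30 labels/s that is 00:00:47:07, i.e. DF 00:00:47;07.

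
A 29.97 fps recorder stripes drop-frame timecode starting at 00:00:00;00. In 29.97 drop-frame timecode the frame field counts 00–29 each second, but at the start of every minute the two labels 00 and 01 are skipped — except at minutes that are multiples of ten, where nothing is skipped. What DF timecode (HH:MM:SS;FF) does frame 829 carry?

00:00:27;19

Each 10-minute DF block holds 10 × 60 × 30 − 9 × 2 = 17982 frames. 829 ÷ 17982 → 0 full blocks, remainder 829.
Within the partial block the first minute is 1800 frames and each further minute 1798, so 0 further minute boundaries passed. Total skipped labels = 18 × 0 + 2 × 0 = 0.
Non-drop label index = 829 + 0 = 829; at 30 labels/s that is 00:00:27:19, i.e. DF 00:00:27;19.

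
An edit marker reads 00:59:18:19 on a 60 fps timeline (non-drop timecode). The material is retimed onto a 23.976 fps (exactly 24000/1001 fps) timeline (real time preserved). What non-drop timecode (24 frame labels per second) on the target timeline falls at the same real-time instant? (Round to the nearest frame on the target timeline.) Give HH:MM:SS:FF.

00:59:14:18

Source frame index: (0×3600 + 59×60 + 18) × 60 + 19 = 213499.
Real time: 213499 / (60) = 213499/60 s.
Target frame: (213499/60) × (24000/1001) = 597200/7 ≈ 85314.286 → 85314.
At 24 labels/s: frame 85314 → 00:59:14:18.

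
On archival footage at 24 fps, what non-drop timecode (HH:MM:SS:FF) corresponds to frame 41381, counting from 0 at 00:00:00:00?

41381 ÷ 24 = 1724 full seconds, remainder 5 frames.
1724 s = 0 h 28 min 44 s.
Timecode: 00:28:44:05.

00:28:44:05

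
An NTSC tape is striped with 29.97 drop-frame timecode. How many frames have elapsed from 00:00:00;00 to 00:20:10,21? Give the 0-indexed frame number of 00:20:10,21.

Complete 10-minute blocks: 2, each 17982 frames → 35964.
Remaining 0 whole minutes in the current block: 0 frames.
Within the current minute: 10 × 30 + 21 = 321. Total = 35964 + 0 + 321 = 36285.

36285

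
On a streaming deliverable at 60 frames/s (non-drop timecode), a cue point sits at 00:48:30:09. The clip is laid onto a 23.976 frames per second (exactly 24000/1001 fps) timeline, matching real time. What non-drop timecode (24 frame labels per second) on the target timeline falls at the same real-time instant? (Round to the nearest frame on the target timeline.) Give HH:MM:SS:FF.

Source frame index: (0×3600 + 48×60 + 30) × 60 + 9 = 174609.
Real time: 174609 / (60) = 58203/20 s.
Target frame: (58203/20) × (24000/1001) = 69843600/1001 ≈ 69773.826 → 69774.
At 24 labels/s: frame 69774 → 00:48:27:06.

00:48:27:06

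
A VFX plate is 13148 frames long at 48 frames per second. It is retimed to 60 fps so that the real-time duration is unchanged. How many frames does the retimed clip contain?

16435 frames

Target frames = source frames × (target rate / source rate) = 13148 × (60)/(48) = 13148 × 5/4 = 16435.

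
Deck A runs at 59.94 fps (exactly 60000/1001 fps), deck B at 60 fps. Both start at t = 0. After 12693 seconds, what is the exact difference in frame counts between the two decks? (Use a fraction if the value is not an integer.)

761580/1001 frames

A emits 60000/1001 × 12693 = 761580000/1001 frames; B emits 60 × 12693 = 761580.
Difference = 761580/1001 frames (≈ 760.8192); B is ahead of A.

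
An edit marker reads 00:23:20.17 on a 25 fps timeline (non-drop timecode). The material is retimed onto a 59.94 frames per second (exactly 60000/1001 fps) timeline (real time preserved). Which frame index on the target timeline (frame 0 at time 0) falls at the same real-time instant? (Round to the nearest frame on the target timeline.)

frame 83957

Source frame index: (0×3600 + 23×60 + 20) × 25 + 17 = 35017.
Real time: 35017 / (25) = 35017/25 s.
Target frame: (35017/25) × (60000/1001) = 84040800/1001 ≈ 83956.843 → 83957.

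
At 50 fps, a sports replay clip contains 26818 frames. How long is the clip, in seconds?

Running time = 26818 / (50) = 536.36 s.

536.36 seconds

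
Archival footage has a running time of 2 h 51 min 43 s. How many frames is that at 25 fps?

2 h 51 min 43 s = 10303 s.
Frames = 10303 × 25 = 257575.

257575 frames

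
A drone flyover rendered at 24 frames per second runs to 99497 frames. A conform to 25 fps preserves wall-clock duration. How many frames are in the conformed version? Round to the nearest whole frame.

103643 frames

Frames at target rate = 99497 × (25) / (24) = 2487425/24 ≈ 103642.708.
Nearest whole frame: 103643.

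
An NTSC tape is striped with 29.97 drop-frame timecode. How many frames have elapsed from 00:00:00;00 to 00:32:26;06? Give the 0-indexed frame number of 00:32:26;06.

As if non-drop at 30 labels/s: (0 × 3600 + 32 × 60 + 26) × 30 + 6 = 58386.
Minute boundaries passed: 32; those not divisible by 10: 32 − 3 = 29; dropped labels = 2 × 29 = 58.
Actual frame index = 58386 − 58 = 58328.

58328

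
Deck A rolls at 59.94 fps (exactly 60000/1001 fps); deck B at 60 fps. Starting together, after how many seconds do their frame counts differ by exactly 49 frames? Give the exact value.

The gap grows by |60 − 60000/1001| = 60/1001 frames per second.
Time for a 49-frame gap: 49 ÷ (60/1001) = 49049/60 s.

49049/60 seconds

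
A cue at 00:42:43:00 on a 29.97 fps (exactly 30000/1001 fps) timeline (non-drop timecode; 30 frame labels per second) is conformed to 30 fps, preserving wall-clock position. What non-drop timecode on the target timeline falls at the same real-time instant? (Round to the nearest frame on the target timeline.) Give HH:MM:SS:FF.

00:42:45:17

Source frame index: (0×3600 + 42×60 + 43) × 30 + 0 = 76890.
Real time: 76890 / (30000/1001) = 2565563/1000 s.
Target frame: (2565563/1000) × (30) = 7696689/100 ≈ 76966.890 → 76967.
At 30 labels/s: frame 76967 → 00:42:45:17.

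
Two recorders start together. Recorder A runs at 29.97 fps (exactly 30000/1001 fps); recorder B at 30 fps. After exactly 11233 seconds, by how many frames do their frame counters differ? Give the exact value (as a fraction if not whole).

336990/1001 frames

A emits 30000/1001 × 11233 = 336990000/1001 frames; B emits 30 × 11233 = 336990.
Difference = 336990/1001 frames (≈ 336.6533); B is ahead of A.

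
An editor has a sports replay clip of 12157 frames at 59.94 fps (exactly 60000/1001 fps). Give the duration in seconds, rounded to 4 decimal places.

Running time = 12157 × 1001/60000 = 12169157/60000 s ≈ 202.8193 s.

202.8193 seconds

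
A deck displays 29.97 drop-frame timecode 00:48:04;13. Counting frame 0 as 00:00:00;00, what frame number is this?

86445

Complete 10-minute blocks: 4, each 17982 frames → 71928.
Remaining 8 whole minutes in the current block: 1800 + 7 × 1798 = 14386 frames.
Within the current minute: 4 × 30 + 13 − 2 = 131 (labels ;00/;01 skipped at this minute). Total = 71928 + 14386 + 131 = 86445.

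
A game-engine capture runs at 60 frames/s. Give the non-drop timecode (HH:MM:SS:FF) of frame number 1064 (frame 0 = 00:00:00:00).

1064 ÷ 60 = 17 full seconds, remainder 44 frames.
17 s = 0 h 0 min 17 s.
Timecode: 00:00:17:44.

00:00:17:44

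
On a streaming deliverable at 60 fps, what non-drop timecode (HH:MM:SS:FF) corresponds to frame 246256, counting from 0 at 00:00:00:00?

246256 ÷ 60 = 4104 full seconds, remainder 16 frames.
4104 s = 1 h 8 min 24 s.
Timecode: 01:08:24:16.

01:08:24:16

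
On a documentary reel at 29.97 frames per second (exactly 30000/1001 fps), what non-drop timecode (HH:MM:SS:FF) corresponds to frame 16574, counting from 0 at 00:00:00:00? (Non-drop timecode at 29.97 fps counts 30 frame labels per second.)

00:09:12:14

16574 ÷ 30 = 552 full seconds, remainder 14 frames.
552 s = 0 h 9 min 12 s.
Timecode: 00:09:12:14.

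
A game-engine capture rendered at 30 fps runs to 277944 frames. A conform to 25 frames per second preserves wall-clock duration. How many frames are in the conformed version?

Target frames = source frames × (target rate / source rate) = 277944 × (25)/(30) = 277944 × 5/6 = 231620.

231620 frames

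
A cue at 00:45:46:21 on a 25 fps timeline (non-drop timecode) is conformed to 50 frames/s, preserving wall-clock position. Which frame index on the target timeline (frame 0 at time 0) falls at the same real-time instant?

frame 137342

Source frame index: (0×3600 + 45×60 + 46) × 25 + 21 = 68671.
Real time: 68671 / (25) = 68671/25 s.
Target frame: (68671/25) × (50) = 137342.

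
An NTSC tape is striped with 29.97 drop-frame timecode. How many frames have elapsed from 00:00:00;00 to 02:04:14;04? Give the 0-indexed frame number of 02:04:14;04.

223400

Complete 10-minute blocks: 12, each 17982 frames → 215784.
Remaining 4 whole minutes in the current block: 1800 + 3 × 1798 = 7194 frames.
Within the current minute: 14 × 30 + 4 − 2 = 422 (labels ;00/;01 skipped at this minute). Total = 215784 + 7194 + 422 = 223400.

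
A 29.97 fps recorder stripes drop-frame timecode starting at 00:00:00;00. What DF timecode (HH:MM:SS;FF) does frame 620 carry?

00:00:20;20

Ten DF minutes hold 17982 frames, so frame 620 lies in block 0 (frames 0–17981) with 620 frames into that block.
The block's first minute is 1800 frames and the rest 1798 each; 620 frames reaches minute 0, so 0 × 18 + 0 × 2 = 0 labels have been skipped so far.
Adding those back, label number 620 + 0 = 620 at 30 labels/s is 20 s + 20 f = 0 h 0 min 20 s frame 20, i.e. 00:00:20;20.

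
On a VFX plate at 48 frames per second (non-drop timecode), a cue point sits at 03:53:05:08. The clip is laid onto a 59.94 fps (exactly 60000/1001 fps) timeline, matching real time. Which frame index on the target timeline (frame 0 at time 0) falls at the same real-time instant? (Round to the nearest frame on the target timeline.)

frame 838272

Source frame index: (3×3600 + 53×60 + 5) × 48 + 8 = 671288.
Real time: 671288 / (48) = 83911/6 s.
Target frame: (83911/6) × (60000/1001) = 839110000/1001 ≈ 838271.728 → 838272.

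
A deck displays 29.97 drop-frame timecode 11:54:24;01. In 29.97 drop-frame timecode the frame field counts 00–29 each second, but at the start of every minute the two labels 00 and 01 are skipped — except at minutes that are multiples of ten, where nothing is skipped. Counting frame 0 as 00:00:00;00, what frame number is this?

1284635

As if non-drop at 30 labels/s: (11 × 3600 + 54 × 60 + 24) × 30 + 1 = 1285921.
Minute boundaries passed: 714; those not divisible by 10: 714 − 71 = 643; dropped labels = 2 × 643 = 1286.
Actual frame index = 1285921 − 1286 = 1284635.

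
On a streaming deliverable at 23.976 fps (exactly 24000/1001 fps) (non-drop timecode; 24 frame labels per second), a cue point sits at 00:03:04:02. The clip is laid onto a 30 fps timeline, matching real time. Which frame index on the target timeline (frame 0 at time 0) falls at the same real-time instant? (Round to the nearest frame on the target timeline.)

Source frame index: (0×3600 + 3×60 + 4) × 24 + 2 = 4418.
Real time: 4418 / (24000/1001) = 2211209/12000 s.
Target frame: (2211209/12000) × (30) = 2211209/400 ≈ 5528.023 → 5528.

frame 5528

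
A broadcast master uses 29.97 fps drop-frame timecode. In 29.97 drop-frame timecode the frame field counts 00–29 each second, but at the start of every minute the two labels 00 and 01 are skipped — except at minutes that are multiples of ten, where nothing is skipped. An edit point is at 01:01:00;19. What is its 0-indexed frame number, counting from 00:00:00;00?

109709

As if non-drop at 30 labels/s: (1 × 3600 + 1 × 60 + 0) × 30 + 19 = 109819.
Minute boundaries passed: 61; those not divisible by 10: 61 − 6 = 55; dropped labels = 2 × 55 = 110.
Actual frame index = 109819 − 110 = 109709.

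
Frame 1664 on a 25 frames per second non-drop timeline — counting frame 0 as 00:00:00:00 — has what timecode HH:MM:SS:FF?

00:01:06:14

1664 ÷ 25 = 66 full seconds, remainder 14 frames.
66 s = 0 h 1 min 6 s.
Timecode: 00:01:06:14.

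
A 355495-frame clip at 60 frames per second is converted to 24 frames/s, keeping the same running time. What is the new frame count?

142198 frames

Target frames = source frames × (target rate / source rate) = 355495 × (24)/(60) = 355495 × 2/5 = 142198.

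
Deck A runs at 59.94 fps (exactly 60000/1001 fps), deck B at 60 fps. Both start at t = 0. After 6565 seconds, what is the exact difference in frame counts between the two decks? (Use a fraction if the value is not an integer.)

A emits 60000/1001 × 6565 = 30300000/77 frames; B emits 60 × 6565 = 393900.
Difference = 30300/77 frames (≈ 393.5065); B is ahead of A.

30300/77 frames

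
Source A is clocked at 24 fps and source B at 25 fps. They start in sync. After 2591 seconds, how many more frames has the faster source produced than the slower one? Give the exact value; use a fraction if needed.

A emits 24 × 2591 = 62184 frames; B emits 25 × 2591 = 64775.
Difference = 2591 frames; B is ahead of A.

2591 frames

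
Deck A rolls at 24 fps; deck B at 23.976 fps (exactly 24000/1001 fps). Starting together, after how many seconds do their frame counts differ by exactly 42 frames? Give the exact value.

The gap grows by |24000/1001 − 24| = 24/1001 frames per second.
Time for a 42-frame gap: 42 ÷ (24/1001) = 1751.75 s.

1751.75 seconds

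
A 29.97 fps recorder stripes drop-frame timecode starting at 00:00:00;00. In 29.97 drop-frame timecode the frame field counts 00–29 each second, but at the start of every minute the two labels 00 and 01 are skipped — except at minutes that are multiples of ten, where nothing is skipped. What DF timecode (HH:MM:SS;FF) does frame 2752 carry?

00:01:31;24

Ten DF minutes hold 17982 frames, so frame 2752 lies in block 0 (frames 0–17981) with 2752 frames into that block.
The block's first minute is 1800 frames and the rest 1798 each; 2752 frames reaches minute 1, so 0 × 18 + 1 × 2 = 2 labels have been skipped so far.
Adding those back, label number 2752 + 2 = 2754 at 30 labels/s is 91 s + 24 f = 0 h 1 min 31 s frame 24, i.e. 00:01:31;24.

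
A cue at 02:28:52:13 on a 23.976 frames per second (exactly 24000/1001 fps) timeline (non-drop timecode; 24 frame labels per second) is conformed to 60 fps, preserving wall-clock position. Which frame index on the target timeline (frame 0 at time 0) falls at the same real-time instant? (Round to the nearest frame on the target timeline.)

frame 536488

Source frame index: (2×3600 + 28×60 + 52) × 24 + 13 = 214381.
Real time: 214381 / (24000/1001) = 214595381/24000 s.
Target frame: (214595381/24000) × (60) = 214595381/400 ≈ 536488.453 → 536488.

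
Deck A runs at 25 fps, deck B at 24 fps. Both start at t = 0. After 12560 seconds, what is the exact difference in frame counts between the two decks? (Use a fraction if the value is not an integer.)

A emits 25 × 12560 = 314000 frames; B emits 24 × 12560 = 301440.
Difference = 12560 frames; B is behind A.

12560 frames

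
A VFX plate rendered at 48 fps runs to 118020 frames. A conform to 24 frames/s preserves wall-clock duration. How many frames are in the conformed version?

Target frames = source frames × (target rate / source rate) = 118020 × (24)/(48) = 118020 × 1/2 = 59010.

59010 frames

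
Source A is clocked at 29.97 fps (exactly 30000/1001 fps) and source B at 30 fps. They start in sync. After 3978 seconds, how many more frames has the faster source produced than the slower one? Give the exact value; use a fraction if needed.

9180/77 frames

A emits 30000/1001 × 3978 = 9180000/77 frames; B emits 30 × 3978 = 119340.
Difference = 9180/77 frames (≈ 119.2208); B is ahead of A.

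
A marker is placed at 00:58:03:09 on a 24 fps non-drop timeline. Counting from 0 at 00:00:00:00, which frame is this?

Total seconds to the label: (0 × 3600 + 58 × 60 + 3) = 3483.
Frame index = 3483 × 24 + 9 = 83601.

83601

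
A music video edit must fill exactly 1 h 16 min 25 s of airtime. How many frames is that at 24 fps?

110040 frames

1 h 16 min 25 s = 4585 s.
Frames = 4585 × 24 = 110040.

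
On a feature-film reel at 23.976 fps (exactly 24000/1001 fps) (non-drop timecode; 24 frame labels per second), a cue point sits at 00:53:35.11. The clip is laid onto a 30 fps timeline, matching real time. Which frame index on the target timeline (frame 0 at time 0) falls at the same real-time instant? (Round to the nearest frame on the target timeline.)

Source frame index: (0×3600 + 53×60 + 35) × 24 + 11 = 77171.
Real time: 77171 / (24000/1001) = 77248171/24000 s.
Target frame: (77248171/24000) × (30) = 77248171/800 ≈ 96560.214 → 96560.

frame 96560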